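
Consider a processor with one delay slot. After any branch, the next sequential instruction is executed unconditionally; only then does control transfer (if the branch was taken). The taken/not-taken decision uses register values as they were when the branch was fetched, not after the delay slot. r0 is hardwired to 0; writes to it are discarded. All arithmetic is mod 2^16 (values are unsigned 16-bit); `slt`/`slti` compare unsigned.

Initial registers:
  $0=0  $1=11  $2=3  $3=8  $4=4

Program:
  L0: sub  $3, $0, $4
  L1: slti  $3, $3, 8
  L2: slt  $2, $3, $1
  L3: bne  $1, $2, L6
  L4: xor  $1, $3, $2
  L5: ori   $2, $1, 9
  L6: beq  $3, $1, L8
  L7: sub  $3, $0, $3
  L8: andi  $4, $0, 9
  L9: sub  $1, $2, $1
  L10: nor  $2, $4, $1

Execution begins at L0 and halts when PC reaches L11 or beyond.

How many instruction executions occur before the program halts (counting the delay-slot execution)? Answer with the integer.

10

#0 sub  $3, $0, $4 ; 0/11/3/65532/4
#1 slti  $3, $3, 8 ; 0/11/3/0/4
#2 slt  $2, $3, $1 ; 0/11/1/0/4
#3 bne  $1, $2, L6 ; 0/11/1/0/4 ; →target
#4 xor  $1, $3, $2 ; 0/1/1/0/4
#6 beq  $3, $1, L8 ; 0/1/1/0/4 ; →fallthru
#7 sub  $3, $0, $3 ; 0/1/1/0/4
#8 andi  $4, $0, 9 ; 0/1/1/0/0
#9 sub  $1, $2, $1 ; 0/0/1/0/0
#10 nor  $2, $4, $1 ; 0/0/65535/0/0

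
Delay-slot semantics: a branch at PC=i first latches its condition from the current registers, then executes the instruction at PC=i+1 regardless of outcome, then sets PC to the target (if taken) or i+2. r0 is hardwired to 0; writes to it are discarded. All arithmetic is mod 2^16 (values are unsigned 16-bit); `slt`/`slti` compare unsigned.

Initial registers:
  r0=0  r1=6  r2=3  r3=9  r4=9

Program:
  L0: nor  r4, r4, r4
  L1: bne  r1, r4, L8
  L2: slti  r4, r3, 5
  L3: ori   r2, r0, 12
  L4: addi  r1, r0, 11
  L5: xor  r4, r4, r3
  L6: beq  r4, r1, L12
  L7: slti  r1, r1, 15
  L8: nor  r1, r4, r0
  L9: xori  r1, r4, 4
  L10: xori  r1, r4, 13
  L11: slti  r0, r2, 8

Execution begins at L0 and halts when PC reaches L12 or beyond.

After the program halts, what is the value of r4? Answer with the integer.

#0 nor  r4, r4, r4 ; 0/6/3/9/65526
#1 bne  r1, r4, L8 ; 0/6/3/9/65526 ; →target
#2 slti  r4, r3, 5 ; 0/6/3/9/0
#8 nor  r1, r4, r0 ; 0/65535/3/9/0
#9 xori  r1, r4, 4 ; 0/4/3/9/0
#10 xori  r1, r4, 13 ; 0/13/3/9/0
#11 slti  r0, r2, 8 ; 0/13/3/9/0

0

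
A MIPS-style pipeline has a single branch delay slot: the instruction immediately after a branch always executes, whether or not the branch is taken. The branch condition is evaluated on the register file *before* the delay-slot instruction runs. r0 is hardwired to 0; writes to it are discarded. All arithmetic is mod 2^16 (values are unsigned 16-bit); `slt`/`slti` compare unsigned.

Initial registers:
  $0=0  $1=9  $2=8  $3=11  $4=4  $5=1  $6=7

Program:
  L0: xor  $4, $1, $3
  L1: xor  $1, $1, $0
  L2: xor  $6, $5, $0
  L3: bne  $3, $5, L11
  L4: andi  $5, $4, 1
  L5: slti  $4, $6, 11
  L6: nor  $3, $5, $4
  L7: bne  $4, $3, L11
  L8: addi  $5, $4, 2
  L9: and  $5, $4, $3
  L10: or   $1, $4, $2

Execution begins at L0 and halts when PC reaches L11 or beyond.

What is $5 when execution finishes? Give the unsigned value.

[0] xor  $4, $1, $3  →  {$0:0, $1:9, $2:8, $3:11, $4:2, $5:1, $6:7}
[1] xor  $1, $1, $0  →  {$0:0, $1:9, $2:8, $3:11, $4:2, $5:1, $6:7}
[2] xor  $6, $5, $0  →  {$0:0, $1:9, $2:8, $3:11, $4:2, $5:1, $6:1}
[3] bne  $3, $5, L11  →  {$0:0, $1:9, $2:8, $3:11, $4:2, $5:1, $6:1}  ⟨branch taken⟩
[4] andi  $5, $4, 1  →  {$0:0, $1:9, $2:8, $3:11, $4:2, $5:0, $6:1}

0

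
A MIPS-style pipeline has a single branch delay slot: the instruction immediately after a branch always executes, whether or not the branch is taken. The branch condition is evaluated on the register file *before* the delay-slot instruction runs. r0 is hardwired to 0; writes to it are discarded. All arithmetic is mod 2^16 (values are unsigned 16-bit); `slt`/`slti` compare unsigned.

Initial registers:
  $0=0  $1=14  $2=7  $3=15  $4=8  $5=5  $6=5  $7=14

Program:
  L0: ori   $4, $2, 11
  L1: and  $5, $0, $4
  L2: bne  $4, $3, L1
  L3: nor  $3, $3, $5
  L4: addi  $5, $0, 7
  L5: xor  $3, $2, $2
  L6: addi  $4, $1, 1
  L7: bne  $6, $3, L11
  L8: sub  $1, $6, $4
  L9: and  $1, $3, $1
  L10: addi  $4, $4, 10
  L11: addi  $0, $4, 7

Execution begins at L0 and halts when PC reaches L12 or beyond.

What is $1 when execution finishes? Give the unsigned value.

65526

  step pc=0: ori   $4, $2, 11  regs=(0,14,7,15,15,5,5,14)
  step pc=1: and  $5, $0, $4  regs=(0,14,7,15,15,0,5,14)
  step pc=2: bne  $4, $3, L1  cond=F  regs=(0,14,7,15,15,0,5,14)
  step pc=3: nor  $3, $3, $5  regs=(0,14,7,65520,15,0,5,14)
  step pc=4: addi  $5, $0, 7  regs=(0,14,7,65520,15,7,5,14)
  step pc=5: xor  $3, $2, $2  regs=(0,14,7,0,15,7,5,14)
  step pc=6: addi  $4, $1, 1  regs=(0,14,7,0,15,7,5,14)
  step pc=7: bne  $6, $3, L11  cond=T  regs=(0,14,7,0,15,7,5,14)
  step pc=8: sub  $1, $6, $4  regs=(0,65526,7,0,15,7,5,14)
  step pc=11: addi  $0, $4, 7  regs=(0,65526,7,0,15,7,5,14)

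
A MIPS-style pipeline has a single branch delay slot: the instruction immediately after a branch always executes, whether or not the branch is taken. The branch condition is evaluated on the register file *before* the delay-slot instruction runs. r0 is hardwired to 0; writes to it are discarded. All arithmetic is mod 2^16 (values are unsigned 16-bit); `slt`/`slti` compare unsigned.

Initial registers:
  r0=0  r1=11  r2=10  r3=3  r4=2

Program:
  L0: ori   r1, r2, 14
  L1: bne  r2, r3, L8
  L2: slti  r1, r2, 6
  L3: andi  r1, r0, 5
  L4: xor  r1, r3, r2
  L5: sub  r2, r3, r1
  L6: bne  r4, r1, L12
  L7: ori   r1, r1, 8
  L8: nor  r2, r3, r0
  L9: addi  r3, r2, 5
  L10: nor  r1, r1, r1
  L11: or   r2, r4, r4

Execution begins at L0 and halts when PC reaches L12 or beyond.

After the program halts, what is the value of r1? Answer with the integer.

65535

PC=0  ori   r1, r2, 14       | r0=0 r1=14 r2=10 r3=3 r4=2
PC=1  bne  r2, r3, L8        | r0=0 r1=14 r2=10 r3=3 r4=2  [TAKEN]
PC=2  slti  r1, r2, 6        | r0=0 r1=0 r2=10 r3=3 r4=2
PC=8  nor  r2, r3, r0        | r0=0 r1=0 r2=65532 r3=3 r4=2
PC=9  addi  r3, r2, 5        | r0=0 r1=0 r2=65532 r3=1 r4=2
PC=10 nor  r1, r1, r1        | r0=0 r1=65535 r2=65532 r3=1 r4=2
PC=11 or   r2, r4, r4        | r0=0 r1=65535 r2=2 r3=1 r4=2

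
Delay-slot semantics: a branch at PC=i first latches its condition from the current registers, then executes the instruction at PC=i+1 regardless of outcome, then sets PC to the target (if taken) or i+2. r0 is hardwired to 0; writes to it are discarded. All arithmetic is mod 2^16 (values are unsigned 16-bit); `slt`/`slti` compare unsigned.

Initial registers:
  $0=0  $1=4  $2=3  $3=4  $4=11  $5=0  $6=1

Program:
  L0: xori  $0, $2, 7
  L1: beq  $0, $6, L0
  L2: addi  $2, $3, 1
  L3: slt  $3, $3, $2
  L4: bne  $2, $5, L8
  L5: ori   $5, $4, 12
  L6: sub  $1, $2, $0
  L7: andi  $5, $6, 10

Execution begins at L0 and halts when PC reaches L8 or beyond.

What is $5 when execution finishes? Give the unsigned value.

[0] xori  $0, $2, 7  →  {$0:0, $1:4, $2:3, $3:4, $4:11, $5:0, $6:1}
[1] beq  $0, $6, L0  →  {$0:0, $1:4, $2:3, $3:4, $4:11, $5:0, $6:1}  ⟨branch fallthrough⟩
[2] addi  $2, $3, 1  →  {$0:0, $1:4, $2:5, $3:4, $4:11, $5:0, $6:1}
[3] slt  $3, $3, $2  →  {$0:0, $1:4, $2:5, $3:1, $4:11, $5:0, $6:1}
[4] bne  $2, $5, L8  →  {$0:0, $1:4, $2:5, $3:1, $4:11, $5:0, $6:1}  ⟨branch taken⟩
[5] ori   $5, $4, 12  →  {$0:0, $1:4, $2:5, $3:1, $4:11, $5:15, $6:1}

15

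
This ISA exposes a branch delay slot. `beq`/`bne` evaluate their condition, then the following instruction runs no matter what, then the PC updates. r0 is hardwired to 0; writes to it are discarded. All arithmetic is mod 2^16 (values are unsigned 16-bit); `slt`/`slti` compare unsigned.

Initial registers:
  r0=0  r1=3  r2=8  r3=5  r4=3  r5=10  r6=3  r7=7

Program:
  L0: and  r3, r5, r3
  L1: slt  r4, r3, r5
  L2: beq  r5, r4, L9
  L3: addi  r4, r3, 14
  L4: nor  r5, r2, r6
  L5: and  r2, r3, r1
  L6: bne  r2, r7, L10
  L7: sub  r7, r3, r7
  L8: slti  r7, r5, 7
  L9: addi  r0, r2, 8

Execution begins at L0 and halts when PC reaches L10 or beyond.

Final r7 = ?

65529

#0 and  r3, r5, r3 ; 0/3/8/0/3/10/3/7
#1 slt  r4, r3, r5 ; 0/3/8/0/1/10/3/7
#2 beq  r5, r4, L9 ; 0/3/8/0/1/10/3/7 ; →fallthru
#3 addi  r4, r3, 14 ; 0/3/8/0/14/10/3/7
#4 nor  r5, r2, r6 ; 0/3/8/0/14/65524/3/7
#5 and  r2, r3, r1 ; 0/3/0/0/14/65524/3/7
#6 bne  r2, r7, L10 ; 0/3/0/0/14/65524/3/7 ; →target
#7 sub  r7, r3, r7 ; 0/3/0/0/14/65524/3/65529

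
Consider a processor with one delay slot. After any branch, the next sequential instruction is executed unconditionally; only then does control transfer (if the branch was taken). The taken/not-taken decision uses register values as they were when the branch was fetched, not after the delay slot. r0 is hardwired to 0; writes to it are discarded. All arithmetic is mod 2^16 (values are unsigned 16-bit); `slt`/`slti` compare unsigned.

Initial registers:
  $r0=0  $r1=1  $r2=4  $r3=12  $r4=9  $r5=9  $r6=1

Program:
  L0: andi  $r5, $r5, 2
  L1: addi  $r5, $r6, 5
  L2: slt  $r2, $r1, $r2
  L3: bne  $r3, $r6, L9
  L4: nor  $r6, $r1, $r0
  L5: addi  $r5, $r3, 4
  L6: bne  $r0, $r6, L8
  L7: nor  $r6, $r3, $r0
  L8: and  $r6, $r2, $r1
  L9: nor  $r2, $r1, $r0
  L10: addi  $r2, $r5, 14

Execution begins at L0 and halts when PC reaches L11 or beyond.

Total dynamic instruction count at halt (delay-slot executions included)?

  step pc=0: andi  $r5, $r5, 2  regs=(0,1,4,12,9,0,1)
  step pc=1: addi  $r5, $r6, 5  regs=(0,1,4,12,9,6,1)
  step pc=2: slt  $r2, $r1, $r2  regs=(0,1,1,12,9,6,1)
  step pc=3: bne  $r3, $r6, L9  cond=T  regs=(0,1,1,12,9,6,1)
  step pc=4: nor  $r6, $r1, $r0  regs=(0,1,1,12,9,6,65534)
  step pc=9: nor  $r2, $r1, $r0  regs=(0,1,65534,12,9,6,65534)
  step pc=10: addi  $r2, $r5, 14  regs=(0,1,20,12,9,6,65534)

7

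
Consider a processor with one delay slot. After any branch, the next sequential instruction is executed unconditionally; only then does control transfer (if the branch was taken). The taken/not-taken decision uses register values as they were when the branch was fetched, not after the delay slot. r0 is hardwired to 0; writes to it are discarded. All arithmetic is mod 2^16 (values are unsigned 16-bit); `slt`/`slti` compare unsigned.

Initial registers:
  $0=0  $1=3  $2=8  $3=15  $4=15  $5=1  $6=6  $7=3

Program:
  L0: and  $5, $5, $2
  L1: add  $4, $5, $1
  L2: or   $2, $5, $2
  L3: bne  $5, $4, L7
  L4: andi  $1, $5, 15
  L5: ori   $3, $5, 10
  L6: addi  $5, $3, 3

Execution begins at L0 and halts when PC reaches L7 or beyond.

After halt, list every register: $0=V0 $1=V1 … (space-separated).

$0=0 $1=0 $2=8 $3=15 $4=3 $5=0 $6=6 $7=3

#0 and  $5, $5, $2 ; 0/3/8/15/15/0/6/3
#1 add  $4, $5, $1 ; 0/3/8/15/3/0/6/3
#2 or   $2, $5, $2 ; 0/3/8/15/3/0/6/3
#3 bne  $5, $4, L7 ; 0/3/8/15/3/0/6/3 ; →target
#4 andi  $1, $5, 15 ; 0/0/8/15/3/0/6/3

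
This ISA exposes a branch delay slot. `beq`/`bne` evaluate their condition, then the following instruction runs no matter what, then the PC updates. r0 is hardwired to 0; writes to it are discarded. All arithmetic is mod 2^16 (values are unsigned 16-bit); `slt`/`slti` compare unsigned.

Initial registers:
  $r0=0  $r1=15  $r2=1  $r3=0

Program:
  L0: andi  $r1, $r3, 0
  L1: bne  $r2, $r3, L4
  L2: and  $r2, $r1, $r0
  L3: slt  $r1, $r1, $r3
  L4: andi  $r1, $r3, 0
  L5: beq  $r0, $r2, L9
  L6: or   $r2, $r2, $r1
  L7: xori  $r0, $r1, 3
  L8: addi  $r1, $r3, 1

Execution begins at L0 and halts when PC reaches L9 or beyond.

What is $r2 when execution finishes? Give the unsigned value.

PC=0  andi  $r1, $r3, 0      | $r0=0 $r1=0 $r2=1 $r3=0
PC=1  bne  $r2, $r3, L4      | $r0=0 $r1=0 $r2=1 $r3=0  [TAKEN]
PC=2  and  $r2, $r1, $r0     | $r0=0 $r1=0 $r2=0 $r3=0
PC=4  andi  $r1, $r3, 0      | $r0=0 $r1=0 $r2=0 $r3=0
PC=5  beq  $r0, $r2, L9      | $r0=0 $r1=0 $r2=0 $r3=0  [TAKEN]
PC=6  or   $r2, $r2, $r1     | $r0=0 $r1=0 $r2=0 $r3=0

0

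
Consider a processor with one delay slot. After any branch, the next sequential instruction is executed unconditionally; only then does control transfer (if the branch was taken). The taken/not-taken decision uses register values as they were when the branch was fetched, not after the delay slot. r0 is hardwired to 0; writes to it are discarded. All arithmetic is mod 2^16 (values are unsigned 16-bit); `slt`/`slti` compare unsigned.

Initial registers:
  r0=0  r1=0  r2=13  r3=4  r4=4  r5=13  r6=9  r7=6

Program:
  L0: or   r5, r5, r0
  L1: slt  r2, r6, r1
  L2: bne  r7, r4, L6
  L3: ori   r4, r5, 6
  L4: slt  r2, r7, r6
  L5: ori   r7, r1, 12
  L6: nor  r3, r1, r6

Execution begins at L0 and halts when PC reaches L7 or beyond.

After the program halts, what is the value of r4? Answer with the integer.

15

[0] or   r5, r5, r0  →  {r0:0, r1:0, r2:13, r3:4, r4:4, r5:13, r6:9, r7:6}
[1] slt  r2, r6, r1  →  {r0:0, r1:0, r2:0, r3:4, r4:4, r5:13, r6:9, r7:6}
[2] bne  r7, r4, L6  →  {r0:0, r1:0, r2:0, r3:4, r4:4, r5:13, r6:9, r7:6}  ⟨branch taken⟩
[3] ori   r4, r5, 6  →  {r0:0, r1:0, r2:0, r3:4, r4:15, r5:13, r6:9, r7:6}
[6] nor  r3, r1, r6  →  {r0:0, r1:0, r2:0, r3:65526, r4:15, r5:13, r6:9, r7:6}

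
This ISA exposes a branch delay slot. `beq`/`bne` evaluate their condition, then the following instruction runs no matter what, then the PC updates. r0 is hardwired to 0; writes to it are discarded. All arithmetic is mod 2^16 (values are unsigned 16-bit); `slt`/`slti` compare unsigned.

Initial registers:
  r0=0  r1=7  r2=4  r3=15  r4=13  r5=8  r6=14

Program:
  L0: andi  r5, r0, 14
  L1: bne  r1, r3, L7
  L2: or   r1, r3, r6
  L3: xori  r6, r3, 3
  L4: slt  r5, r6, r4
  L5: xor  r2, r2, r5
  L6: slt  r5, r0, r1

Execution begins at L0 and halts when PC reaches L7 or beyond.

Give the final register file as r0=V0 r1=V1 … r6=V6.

#0 andi  r5, r0, 14 ; 0/7/4/15/13/0/14
#1 bne  r1, r3, L7 ; 0/7/4/15/13/0/14 ; →target
#2 or   r1, r3, r6 ; 0/15/4/15/13/0/14

r0=0 r1=15 r2=4 r3=15 r4=13 r5=0 r6=14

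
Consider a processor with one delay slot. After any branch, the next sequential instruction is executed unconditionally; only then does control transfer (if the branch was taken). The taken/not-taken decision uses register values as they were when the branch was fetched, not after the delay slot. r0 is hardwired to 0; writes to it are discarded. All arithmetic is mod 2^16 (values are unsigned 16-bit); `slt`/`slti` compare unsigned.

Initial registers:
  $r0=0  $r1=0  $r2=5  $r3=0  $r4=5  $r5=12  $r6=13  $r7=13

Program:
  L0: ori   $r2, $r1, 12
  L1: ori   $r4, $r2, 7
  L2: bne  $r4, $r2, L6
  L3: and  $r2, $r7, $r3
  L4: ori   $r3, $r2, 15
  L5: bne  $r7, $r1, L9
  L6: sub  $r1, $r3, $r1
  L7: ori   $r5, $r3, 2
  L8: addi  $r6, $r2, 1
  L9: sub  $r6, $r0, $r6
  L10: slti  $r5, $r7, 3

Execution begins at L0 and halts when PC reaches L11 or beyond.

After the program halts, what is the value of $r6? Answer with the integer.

65535

[0] ori   $r2, $r1, 12  →  {$r0:0, $r1:0, $r2:12, $r3:0, $r4:5, $r5:12, $r6:13, $r7:13}
[1] ori   $r4, $r2, 7  →  {$r0:0, $r1:0, $r2:12, $r3:0, $r4:15, $r5:12, $r6:13, $r7:13}
[2] bne  $r4, $r2, L6  →  {$r0:0, $r1:0, $r2:12, $r3:0, $r4:15, $r5:12, $r6:13, $r7:13}  ⟨branch taken⟩
[3] and  $r2, $r7, $r3  →  {$r0:0, $r1:0, $r2:0, $r3:0, $r4:15, $r5:12, $r6:13, $r7:13}
[6] sub  $r1, $r3, $r1  →  {$r0:0, $r1:0, $r2:0, $r3:0, $r4:15, $r5:12, $r6:13, $r7:13}
[7] ori   $r5, $r3, 2  →  {$r0:0, $r1:0, $r2:0, $r3:0, $r4:15, $r5:2, $r6:13, $r7:13}
[8] addi  $r6, $r2, 1  →  {$r0:0, $r1:0, $r2:0, $r3:0, $r4:15, $r5:2, $r6:1, $r7:13}
[9] sub  $r6, $r0, $r6  →  {$r0:0, $r1:0, $r2:0, $r3:0, $r4:15, $r5:2, $r6:65535, $r7:13}
[10] slti  $r5, $r7, 3  →  {$r0:0, $r1:0, $r2:0, $r3:0, $r4:15, $r5:0, $r6:65535, $r7:13}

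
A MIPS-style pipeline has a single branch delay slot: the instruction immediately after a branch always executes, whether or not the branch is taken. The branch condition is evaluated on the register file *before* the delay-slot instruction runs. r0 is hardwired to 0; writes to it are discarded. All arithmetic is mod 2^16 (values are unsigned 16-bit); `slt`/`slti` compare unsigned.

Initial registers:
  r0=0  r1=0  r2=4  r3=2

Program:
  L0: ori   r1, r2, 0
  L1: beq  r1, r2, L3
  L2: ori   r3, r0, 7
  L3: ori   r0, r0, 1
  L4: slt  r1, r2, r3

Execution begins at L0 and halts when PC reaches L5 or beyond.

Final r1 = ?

1

PC=0  ori   r1, r2, 0        | r0=0 r1=4 r2=4 r3=2
PC=1  beq  r1, r2, L3        | r0=0 r1=4 r2=4 r3=2  [TAKEN]
PC=2  ori   r3, r0, 7        | r0=0 r1=4 r2=4 r3=7
PC=3  ori   r0, r0, 1        | r0=0 r1=4 r2=4 r3=7
PC=4  slt  r1, r2, r3        | r0=0 r1=1 r2=4 r3=7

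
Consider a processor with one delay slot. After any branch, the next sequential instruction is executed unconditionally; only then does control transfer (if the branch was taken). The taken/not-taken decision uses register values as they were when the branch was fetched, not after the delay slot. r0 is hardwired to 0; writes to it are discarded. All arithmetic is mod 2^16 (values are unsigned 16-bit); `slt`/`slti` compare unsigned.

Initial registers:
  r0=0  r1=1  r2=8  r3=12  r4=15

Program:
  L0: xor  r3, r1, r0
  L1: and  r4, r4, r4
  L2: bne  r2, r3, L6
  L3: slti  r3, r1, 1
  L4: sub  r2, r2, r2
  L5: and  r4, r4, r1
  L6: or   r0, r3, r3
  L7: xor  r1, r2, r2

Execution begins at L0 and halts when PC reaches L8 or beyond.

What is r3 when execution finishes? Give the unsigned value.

  step pc=0: xor  r3, r1, r0  regs=(0,1,8,1,15)
  step pc=1: and  r4, r4, r4  regs=(0,1,8,1,15)
  step pc=2: bne  r2, r3, L6  cond=T  regs=(0,1,8,1,15)
  step pc=3: slti  r3, r1, 1  regs=(0,1,8,0,15)
  step pc=6: or   r0, r3, r3  regs=(0,1,8,0,15)
  step pc=7: xor  r1, r2, r2  regs=(0,0,8,0,15)

0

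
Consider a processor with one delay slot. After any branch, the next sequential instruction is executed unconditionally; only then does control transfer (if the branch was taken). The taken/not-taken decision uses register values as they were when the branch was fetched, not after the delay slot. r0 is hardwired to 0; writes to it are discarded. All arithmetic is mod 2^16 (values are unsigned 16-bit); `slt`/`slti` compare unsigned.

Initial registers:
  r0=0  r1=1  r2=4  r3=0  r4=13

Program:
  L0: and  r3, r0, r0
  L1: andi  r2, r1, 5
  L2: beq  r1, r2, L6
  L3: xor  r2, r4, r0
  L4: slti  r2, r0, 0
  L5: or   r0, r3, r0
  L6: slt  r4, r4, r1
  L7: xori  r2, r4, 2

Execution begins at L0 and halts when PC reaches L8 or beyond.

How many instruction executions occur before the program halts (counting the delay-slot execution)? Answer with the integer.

  step pc=0: and  r3, r0, r0  regs=(0,1,4,0,13)
  step pc=1: andi  r2, r1, 5  regs=(0,1,1,0,13)
  step pc=2: beq  r1, r2, L6  cond=T  regs=(0,1,1,0,13)
  step pc=3: xor  r2, r4, r0  regs=(0,1,13,0,13)
  step pc=6: slt  r4, r4, r1  regs=(0,1,13,0,0)
  step pc=7: xori  r2, r4, 2  regs=(0,1,2,0,0)

6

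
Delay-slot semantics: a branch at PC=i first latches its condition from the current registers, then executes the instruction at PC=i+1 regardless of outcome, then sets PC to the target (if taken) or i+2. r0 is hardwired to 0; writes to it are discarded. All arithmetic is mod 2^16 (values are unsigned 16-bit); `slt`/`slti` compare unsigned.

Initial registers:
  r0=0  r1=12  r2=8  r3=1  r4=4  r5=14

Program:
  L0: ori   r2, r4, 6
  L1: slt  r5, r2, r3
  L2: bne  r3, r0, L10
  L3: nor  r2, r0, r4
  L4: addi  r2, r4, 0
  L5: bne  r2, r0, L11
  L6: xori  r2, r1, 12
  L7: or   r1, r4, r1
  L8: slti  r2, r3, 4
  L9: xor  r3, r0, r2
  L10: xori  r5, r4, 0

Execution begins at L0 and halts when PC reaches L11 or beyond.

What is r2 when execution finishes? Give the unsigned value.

65531

  step pc=0: ori   r2, r4, 6  regs=(0,12,6,1,4,14)
  step pc=1: slt  r5, r2, r3  regs=(0,12,6,1,4,0)
  step pc=2: bne  r3, r0, L10  cond=T  regs=(0,12,6,1,4,0)
  step pc=3: nor  r2, r0, r4  regs=(0,12,65531,1,4,0)
  step pc=10: xori  r5, r4, 0  regs=(0,12,65531,1,4,4)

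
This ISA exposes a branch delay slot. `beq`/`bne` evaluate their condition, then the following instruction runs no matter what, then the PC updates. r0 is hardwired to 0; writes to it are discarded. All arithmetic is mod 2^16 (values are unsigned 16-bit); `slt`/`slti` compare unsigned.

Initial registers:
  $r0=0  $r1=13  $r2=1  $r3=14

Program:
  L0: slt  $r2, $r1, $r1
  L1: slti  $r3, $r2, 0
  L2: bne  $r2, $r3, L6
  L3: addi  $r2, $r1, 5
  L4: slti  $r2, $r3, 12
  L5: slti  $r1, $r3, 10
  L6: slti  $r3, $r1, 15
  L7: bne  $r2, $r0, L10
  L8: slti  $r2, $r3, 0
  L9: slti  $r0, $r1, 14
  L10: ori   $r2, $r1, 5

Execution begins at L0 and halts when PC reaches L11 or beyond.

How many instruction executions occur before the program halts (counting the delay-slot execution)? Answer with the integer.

PC=0  slt  $r2, $r1, $r1     | $r0=0 $r1=13 $r2=0 $r3=14
PC=1  slti  $r3, $r2, 0      | $r0=0 $r1=13 $r2=0 $r3=0
PC=2  bne  $r2, $r3, L6      | $r0=0 $r1=13 $r2=0 $r3=0  [not taken]
PC=3  addi  $r2, $r1, 5      | $r0=0 $r1=13 $r2=18 $r3=0
PC=4  slti  $r2, $r3, 12     | $r0=0 $r1=13 $r2=1 $r3=0
PC=5  slti  $r1, $r3, 10     | $r0=0 $r1=1 $r2=1 $r3=0
PC=6  slti  $r3, $r1, 15     | $r0=0 $r1=1 $r2=1 $r3=1
PC=7  bne  $r2, $r0, L10     | $r0=0 $r1=1 $r2=1 $r3=1  [TAKEN]
PC=8  slti  $r2, $r3, 0      | $r0=0 $r1=1 $r2=0 $r3=1
PC=10 ori   $r2, $r1, 5      | $r0=0 $r1=1 $r2=5 $r3=1

10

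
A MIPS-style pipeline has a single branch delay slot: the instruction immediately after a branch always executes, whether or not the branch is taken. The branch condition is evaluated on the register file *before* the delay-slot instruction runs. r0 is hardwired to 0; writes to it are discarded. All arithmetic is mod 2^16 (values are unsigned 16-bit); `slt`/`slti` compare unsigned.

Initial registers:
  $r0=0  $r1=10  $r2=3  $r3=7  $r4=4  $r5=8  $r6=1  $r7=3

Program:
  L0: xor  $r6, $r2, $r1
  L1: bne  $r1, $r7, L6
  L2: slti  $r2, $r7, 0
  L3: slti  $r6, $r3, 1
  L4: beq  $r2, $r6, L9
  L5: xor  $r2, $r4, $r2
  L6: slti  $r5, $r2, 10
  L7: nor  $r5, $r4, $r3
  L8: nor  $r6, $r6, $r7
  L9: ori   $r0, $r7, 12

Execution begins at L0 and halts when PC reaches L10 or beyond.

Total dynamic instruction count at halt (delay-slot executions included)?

  step pc=0: xor  $r6, $r2, $r1  regs=(0,10,3,7,4,8,9,3)
  step pc=1: bne  $r1, $r7, L6  cond=T  regs=(0,10,3,7,4,8,9,3)
  step pc=2: slti  $r2, $r7, 0  regs=(0,10,0,7,4,8,9,3)
  step pc=6: slti  $r5, $r2, 10  regs=(0,10,0,7,4,1,9,3)
  step pc=7: nor  $r5, $r4, $r3  regs=(0,10,0,7,4,65528,9,3)
  step pc=8: nor  $r6, $r6, $r7  regs=(0,10,0,7,4,65528,65524,3)
  step pc=9: ori   $r0, $r7, 12  regs=(0,10,0,7,4,65528,65524,3)

7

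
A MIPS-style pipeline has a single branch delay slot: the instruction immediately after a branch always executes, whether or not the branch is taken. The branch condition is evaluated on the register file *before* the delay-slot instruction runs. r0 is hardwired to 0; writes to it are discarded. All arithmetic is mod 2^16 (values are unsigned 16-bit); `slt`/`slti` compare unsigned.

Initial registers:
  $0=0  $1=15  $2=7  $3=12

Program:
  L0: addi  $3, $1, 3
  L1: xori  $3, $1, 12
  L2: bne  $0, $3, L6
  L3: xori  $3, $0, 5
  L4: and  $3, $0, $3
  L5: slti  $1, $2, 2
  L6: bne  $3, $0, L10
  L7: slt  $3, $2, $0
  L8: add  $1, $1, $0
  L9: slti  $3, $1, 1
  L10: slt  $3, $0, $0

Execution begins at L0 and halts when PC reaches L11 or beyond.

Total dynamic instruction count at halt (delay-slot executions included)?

  step pc=0: addi  $3, $1, 3  regs=(0,15,7,18)
  step pc=1: xori  $3, $1, 12  regs=(0,15,7,3)
  step pc=2: bne  $0, $3, L6  cond=T  regs=(0,15,7,3)
  step pc=3: xori  $3, $0, 5  regs=(0,15,7,5)
  step pc=6: bne  $3, $0, L10  cond=T  regs=(0,15,7,5)
  step pc=7: slt  $3, $2, $0  regs=(0,15,7,0)
  step pc=10: slt  $3, $0, $0  regs=(0,15,7,0)

7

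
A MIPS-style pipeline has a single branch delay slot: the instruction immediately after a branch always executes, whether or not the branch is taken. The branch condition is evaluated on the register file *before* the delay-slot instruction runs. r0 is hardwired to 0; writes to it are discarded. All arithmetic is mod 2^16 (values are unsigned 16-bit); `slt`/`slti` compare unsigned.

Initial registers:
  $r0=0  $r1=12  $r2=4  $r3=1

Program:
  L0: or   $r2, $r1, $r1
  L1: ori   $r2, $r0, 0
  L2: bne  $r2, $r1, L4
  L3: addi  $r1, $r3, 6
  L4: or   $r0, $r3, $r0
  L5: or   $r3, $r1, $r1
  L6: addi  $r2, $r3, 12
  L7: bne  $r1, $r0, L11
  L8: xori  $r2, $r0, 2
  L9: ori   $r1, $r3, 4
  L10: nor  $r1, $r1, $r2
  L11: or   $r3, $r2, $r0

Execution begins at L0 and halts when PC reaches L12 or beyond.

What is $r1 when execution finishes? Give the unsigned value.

7

#0 or   $r2, $r1, $r1 ; 0/12/12/1
#1 ori   $r2, $r0, 0 ; 0/12/0/1
#2 bne  $r2, $r1, L4 ; 0/12/0/1 ; →target
#3 addi  $r1, $r3, 6 ; 0/7/0/1
#4 or   $r0, $r3, $r0 ; 0/7/0/1
#5 or   $r3, $r1, $r1 ; 0/7/0/7
#6 addi  $r2, $r3, 12 ; 0/7/19/7
#7 bne  $r1, $r0, L11 ; 0/7/19/7 ; →target
#8 xori  $r2, $r0, 2 ; 0/7/2/7
#11 or   $r3, $r2, $r0 ; 0/7/2/2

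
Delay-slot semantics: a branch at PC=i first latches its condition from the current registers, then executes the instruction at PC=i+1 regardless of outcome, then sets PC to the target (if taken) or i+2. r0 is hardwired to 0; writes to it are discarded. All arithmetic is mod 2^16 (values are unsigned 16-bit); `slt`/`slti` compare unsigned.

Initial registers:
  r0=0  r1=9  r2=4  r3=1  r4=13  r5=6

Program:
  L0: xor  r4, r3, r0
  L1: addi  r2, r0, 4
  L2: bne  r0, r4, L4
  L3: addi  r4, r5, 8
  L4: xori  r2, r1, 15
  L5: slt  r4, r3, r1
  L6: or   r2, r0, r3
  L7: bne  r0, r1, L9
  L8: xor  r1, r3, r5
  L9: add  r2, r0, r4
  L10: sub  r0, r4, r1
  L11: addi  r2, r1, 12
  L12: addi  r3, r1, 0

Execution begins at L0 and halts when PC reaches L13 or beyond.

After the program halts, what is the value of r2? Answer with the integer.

19

[0] xor  r4, r3, r0  →  {r0:0, r1:9, r2:4, r3:1, r4:1, r5:6}
[1] addi  r2, r0, 4  →  {r0:0, r1:9, r2:4, r3:1, r4:1, r5:6}
[2] bne  r0, r4, L4  →  {r0:0, r1:9, r2:4, r3:1, r4:1, r5:6}  ⟨branch taken⟩
[3] addi  r4, r5, 8  →  {r0:0, r1:9, r2:4, r3:1, r4:14, r5:6}
[4] xori  r2, r1, 15  →  {r0:0, r1:9, r2:6, r3:1, r4:14, r5:6}
[5] slt  r4, r3, r1  →  {r0:0, r1:9, r2:6, r3:1, r4:1, r5:6}
[6] or   r2, r0, r3  →  {r0:0, r1:9, r2:1, r3:1, r4:1, r5:6}
[7] bne  r0, r1, L9  →  {r0:0, r1:9, r2:1, r3:1, r4:1, r5:6}  ⟨branch taken⟩
[8] xor  r1, r3, r5  →  {r0:0, r1:7, r2:1, r3:1, r4:1, r5:6}
[9] add  r2, r0, r4  →  {r0:0, r1:7, r2:1, r3:1, r4:1, r5:6}
[10] sub  r0, r4, r1  →  {r0:0, r1:7, r2:1, r3:1, r4:1, r5:6}
[11] addi  r2, r1, 12  →  {r0:0, r1:7, r2:19, r3:1, r4:1, r5:6}
[12] addi  r3, r1, 0  →  {r0:0, r1:7, r2:19, r3:7, r4:1, r5:6}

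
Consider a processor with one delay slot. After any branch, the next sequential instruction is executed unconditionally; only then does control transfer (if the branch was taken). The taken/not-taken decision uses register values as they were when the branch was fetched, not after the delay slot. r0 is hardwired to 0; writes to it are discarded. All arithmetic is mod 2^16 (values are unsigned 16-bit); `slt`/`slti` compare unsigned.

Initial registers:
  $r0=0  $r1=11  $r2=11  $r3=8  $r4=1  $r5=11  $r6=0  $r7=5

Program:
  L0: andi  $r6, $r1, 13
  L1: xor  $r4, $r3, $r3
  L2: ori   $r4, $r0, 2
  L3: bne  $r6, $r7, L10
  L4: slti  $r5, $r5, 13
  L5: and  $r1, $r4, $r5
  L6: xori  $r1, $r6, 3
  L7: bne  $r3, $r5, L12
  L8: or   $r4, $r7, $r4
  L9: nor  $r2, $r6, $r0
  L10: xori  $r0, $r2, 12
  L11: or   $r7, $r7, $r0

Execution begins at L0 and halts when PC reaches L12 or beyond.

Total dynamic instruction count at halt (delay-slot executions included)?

[0] andi  $r6, $r1, 13  →  {$r0:0, $r1:11, $r2:11, $r3:8, $r4:1, $r5:11, $r6:9, $r7:5}
[1] xor  $r4, $r3, $r3  →  {$r0:0, $r1:11, $r2:11, $r3:8, $r4:0, $r5:11, $r6:9, $r7:5}
[2] ori   $r4, $r0, 2  →  {$r0:0, $r1:11, $r2:11, $r3:8, $r4:2, $r5:11, $r6:9, $r7:5}
[3] bne  $r6, $r7, L10  →  {$r0:0, $r1:11, $r2:11, $r3:8, $r4:2, $r5:11, $r6:9, $r7:5}  ⟨branch taken⟩
[4] slti  $r5, $r5, 13  →  {$r0:0, $r1:11, $r2:11, $r3:8, $r4:2, $r5:1, $r6:9, $r7:5}
[10] xori  $r0, $r2, 12  →  {$r0:0, $r1:11, $r2:11, $r3:8, $r4:2, $r5:1, $r6:9, $r7:5}
[11] or   $r7, $r7, $r0  →  {$r0:0, $r1:11, $r2:11, $r3:8, $r4:2, $r5:1, $r6:9, $r7:5}

7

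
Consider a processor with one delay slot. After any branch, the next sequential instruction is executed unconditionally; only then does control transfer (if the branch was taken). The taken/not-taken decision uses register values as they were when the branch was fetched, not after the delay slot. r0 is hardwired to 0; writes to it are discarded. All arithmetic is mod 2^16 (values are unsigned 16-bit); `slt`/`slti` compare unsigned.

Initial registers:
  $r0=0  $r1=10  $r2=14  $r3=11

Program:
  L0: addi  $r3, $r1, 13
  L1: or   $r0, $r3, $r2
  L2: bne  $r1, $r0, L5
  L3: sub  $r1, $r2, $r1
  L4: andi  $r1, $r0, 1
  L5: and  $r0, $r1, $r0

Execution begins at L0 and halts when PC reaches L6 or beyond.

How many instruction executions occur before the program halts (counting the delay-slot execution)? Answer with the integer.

5

PC=0  addi  $r3, $r1, 13     | $r0=0 $r1=10 $r2=14 $r3=23
PC=1  or   $r0, $r3, $r2     | $r0=0 $r1=10 $r2=14 $r3=23
PC=2  bne  $r1, $r0, L5      | $r0=0 $r1=10 $r2=14 $r3=23  [TAKEN]
PC=3  sub  $r1, $r2, $r1     | $r0=0 $r1=4 $r2=14 $r3=23
PC=5  and  $r0, $r1, $r0     | $r0=0 $r1=4 $r2=14 $r3=23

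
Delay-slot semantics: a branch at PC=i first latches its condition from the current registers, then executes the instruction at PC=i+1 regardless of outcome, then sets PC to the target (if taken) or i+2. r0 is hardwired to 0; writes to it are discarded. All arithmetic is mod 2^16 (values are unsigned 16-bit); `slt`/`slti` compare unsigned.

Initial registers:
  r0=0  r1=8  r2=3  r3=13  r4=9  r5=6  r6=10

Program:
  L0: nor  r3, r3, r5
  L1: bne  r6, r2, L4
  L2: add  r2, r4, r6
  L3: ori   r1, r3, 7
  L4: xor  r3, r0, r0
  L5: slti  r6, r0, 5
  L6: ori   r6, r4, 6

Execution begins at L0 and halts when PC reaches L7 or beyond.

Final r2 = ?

#0 nor  r3, r3, r5 ; 0/8/3/65520/9/6/10
#1 bne  r6, r2, L4 ; 0/8/3/65520/9/6/10 ; →target
#2 add  r2, r4, r6 ; 0/8/19/65520/9/6/10
#4 xor  r3, r0, r0 ; 0/8/19/0/9/6/10
#5 slti  r6, r0, 5 ; 0/8/19/0/9/6/1
#6 ori   r6, r4, 6 ; 0/8/19/0/9/6/15

19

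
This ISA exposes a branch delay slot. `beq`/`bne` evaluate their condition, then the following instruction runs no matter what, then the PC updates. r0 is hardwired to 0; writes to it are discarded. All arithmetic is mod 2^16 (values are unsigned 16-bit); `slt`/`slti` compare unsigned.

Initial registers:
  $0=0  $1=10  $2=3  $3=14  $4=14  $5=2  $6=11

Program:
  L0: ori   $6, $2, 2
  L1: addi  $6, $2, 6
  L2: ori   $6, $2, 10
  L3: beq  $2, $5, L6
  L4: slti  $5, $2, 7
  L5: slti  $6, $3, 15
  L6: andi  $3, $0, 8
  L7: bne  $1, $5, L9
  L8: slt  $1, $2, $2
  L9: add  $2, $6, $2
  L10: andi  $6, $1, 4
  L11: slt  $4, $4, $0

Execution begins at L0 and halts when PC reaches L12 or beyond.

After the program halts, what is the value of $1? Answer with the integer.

PC=0  ori   $6, $2, 2        | $0=0 $1=10 $2=3 $3=14 $4=14 $5=2 $6=3
PC=1  addi  $6, $2, 6        | $0=0 $1=10 $2=3 $3=14 $4=14 $5=2 $6=9
PC=2  ori   $6, $2, 10       | $0=0 $1=10 $2=3 $3=14 $4=14 $5=2 $6=11
PC=3  beq  $2, $5, L6        | $0=0 $1=10 $2=3 $3=14 $4=14 $5=2 $6=11  [not taken]
PC=4  slti  $5, $2, 7        | $0=0 $1=10 $2=3 $3=14 $4=14 $5=1 $6=11
PC=5  slti  $6, $3, 15       | $0=0 $1=10 $2=3 $3=14 $4=14 $5=1 $6=1
PC=6  andi  $3, $0, 8        | $0=0 $1=10 $2=3 $3=0 $4=14 $5=1 $6=1
PC=7  bne  $1, $5, L9        | $0=0 $1=10 $2=3 $3=0 $4=14 $5=1 $6=1  [TAKEN]
PC=8  slt  $1, $2, $2        | $0=0 $1=0 $2=3 $3=0 $4=14 $5=1 $6=1
PC=9  add  $2, $6, $2        | $0=0 $1=0 $2=4 $3=0 $4=14 $5=1 $6=1
PC=10 andi  $6, $1, 4        | $0=0 $1=0 $2=4 $3=0 $4=14 $5=1 $6=0
PC=11 slt  $4, $4, $0        | $0=0 $1=0 $2=4 $3=0 $4=0 $5=1 $6=0

0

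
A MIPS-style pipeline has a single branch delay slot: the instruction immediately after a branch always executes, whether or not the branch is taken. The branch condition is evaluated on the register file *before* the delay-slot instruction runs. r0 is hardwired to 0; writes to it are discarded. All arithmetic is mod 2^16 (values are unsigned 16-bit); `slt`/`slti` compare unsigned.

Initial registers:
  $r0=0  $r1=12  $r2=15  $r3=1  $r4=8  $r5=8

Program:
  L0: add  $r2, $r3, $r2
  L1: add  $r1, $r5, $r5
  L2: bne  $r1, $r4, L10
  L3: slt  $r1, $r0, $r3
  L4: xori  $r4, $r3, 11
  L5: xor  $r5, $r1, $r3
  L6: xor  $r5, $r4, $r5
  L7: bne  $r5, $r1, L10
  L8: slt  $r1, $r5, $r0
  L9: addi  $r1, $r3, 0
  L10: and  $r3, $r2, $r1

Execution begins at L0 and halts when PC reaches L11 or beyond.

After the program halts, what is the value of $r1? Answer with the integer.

1

  step pc=0: add  $r2, $r3, $r2  regs=(0,12,16,1,8,8)
  step pc=1: add  $r1, $r5, $r5  regs=(0,16,16,1,8,8)
  step pc=2: bne  $r1, $r4, L10  cond=T  regs=(0,16,16,1,8,8)
  step pc=3: slt  $r1, $r0, $r3  regs=(0,1,16,1,8,8)
  step pc=10: and  $r3, $r2, $r1  regs=(0,1,16,0,8,8)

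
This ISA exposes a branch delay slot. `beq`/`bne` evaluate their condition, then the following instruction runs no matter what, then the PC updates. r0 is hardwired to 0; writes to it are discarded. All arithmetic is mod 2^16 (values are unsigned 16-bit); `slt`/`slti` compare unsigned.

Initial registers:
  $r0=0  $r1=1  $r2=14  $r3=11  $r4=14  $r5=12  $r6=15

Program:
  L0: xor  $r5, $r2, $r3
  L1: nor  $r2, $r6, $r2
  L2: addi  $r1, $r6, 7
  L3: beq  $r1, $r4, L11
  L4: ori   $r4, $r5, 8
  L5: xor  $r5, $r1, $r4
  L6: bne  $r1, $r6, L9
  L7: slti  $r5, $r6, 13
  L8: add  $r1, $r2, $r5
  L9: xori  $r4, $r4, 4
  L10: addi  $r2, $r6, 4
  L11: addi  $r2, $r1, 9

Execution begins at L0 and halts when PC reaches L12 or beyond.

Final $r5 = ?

[0] xor  $r5, $r2, $r3  →  {$r0:0, $r1:1, $r2:14, $r3:11, $r4:14, $r5:5, $r6:15}
[1] nor  $r2, $r6, $r2  →  {$r0:0, $r1:1, $r2:65520, $r3:11, $r4:14, $r5:5, $r6:15}
[2] addi  $r1, $r6, 7  →  {$r0:0, $r1:22, $r2:65520, $r3:11, $r4:14, $r5:5, $r6:15}
[3] beq  $r1, $r4, L11  →  {$r0:0, $r1:22, $r2:65520, $r3:11, $r4:14, $r5:5, $r6:15}  ⟨branch fallthrough⟩
[4] ori   $r4, $r5, 8  →  {$r0:0, $r1:22, $r2:65520, $r3:11, $r4:13, $r5:5, $r6:15}
[5] xor  $r5, $r1, $r4  →  {$r0:0, $r1:22, $r2:65520, $r3:11, $r4:13, $r5:27, $r6:15}
[6] bne  $r1, $r6, L9  →  {$r0:0, $r1:22, $r2:65520, $r3:11, $r4:13, $r5:27, $r6:15}  ⟨branch taken⟩
[7] slti  $r5, $r6, 13  →  {$r0:0, $r1:22, $r2:65520, $r3:11, $r4:13, $r5:0, $r6:15}
[9] xori  $r4, $r4, 4  →  {$r0:0, $r1:22, $r2:65520, $r3:11, $r4:9, $r5:0, $r6:15}
[10] addi  $r2, $r6, 4  →  {$r0:0, $r1:22, $r2:19, $r3:11, $r4:9, $r5:0, $r6:15}
[11] addi  $r2, $r1, 9  →  {$r0:0, $r1:22, $r2:31, $r3:11, $r4:9, $r5:0, $r6:15}

0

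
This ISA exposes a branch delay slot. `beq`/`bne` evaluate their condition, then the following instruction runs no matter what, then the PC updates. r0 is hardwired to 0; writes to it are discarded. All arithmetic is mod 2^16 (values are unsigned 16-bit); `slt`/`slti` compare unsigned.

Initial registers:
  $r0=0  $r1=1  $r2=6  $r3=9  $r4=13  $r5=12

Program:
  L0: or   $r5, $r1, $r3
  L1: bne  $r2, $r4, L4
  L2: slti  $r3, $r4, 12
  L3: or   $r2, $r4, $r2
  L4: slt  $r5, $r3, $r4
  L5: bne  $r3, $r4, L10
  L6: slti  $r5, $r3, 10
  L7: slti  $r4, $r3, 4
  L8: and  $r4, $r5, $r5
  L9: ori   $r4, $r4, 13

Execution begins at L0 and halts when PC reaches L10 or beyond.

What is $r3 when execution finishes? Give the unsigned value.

  step pc=0: or   $r5, $r1, $r3  regs=(0,1,6,9,13,9)
  step pc=1: bne  $r2, $r4, L4  cond=T  regs=(0,1,6,9,13,9)
  step pc=2: slti  $r3, $r4, 12  regs=(0,1,6,0,13,9)
  step pc=4: slt  $r5, $r3, $r4  regs=(0,1,6,0,13,1)
  step pc=5: bne  $r3, $r4, L10  cond=T  regs=(0,1,6,0,13,1)
  step pc=6: slti  $r5, $r3, 10  regs=(0,1,6,0,13,1)

0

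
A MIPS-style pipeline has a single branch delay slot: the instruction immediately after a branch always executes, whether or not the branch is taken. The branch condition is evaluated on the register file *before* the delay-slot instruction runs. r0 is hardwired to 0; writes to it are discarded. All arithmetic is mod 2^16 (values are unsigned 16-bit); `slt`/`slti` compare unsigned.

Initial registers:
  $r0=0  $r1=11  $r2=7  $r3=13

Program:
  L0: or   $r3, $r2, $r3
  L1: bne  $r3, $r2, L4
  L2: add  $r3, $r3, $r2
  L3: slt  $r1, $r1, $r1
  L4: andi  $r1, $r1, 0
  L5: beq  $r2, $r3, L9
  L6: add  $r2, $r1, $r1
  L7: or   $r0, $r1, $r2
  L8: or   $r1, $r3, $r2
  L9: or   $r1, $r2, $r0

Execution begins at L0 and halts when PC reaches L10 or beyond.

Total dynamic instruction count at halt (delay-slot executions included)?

9

PC=0  or   $r3, $r2, $r3     | $r0=0 $r1=11 $r2=7 $r3=15
PC=1  bne  $r3, $r2, L4      | $r0=0 $r1=11 $r2=7 $r3=15  [TAKEN]
PC=2  add  $r3, $r3, $r2     | $r0=0 $r1=11 $r2=7 $r3=22
PC=4  andi  $r1, $r1, 0      | $r0=0 $r1=0 $r2=7 $r3=22
PC=5  beq  $r2, $r3, L9      | $r0=0 $r1=0 $r2=7 $r3=22  [not taken]
PC=6  add  $r2, $r1, $r1     | $r0=0 $r1=0 $r2=0 $r3=22
PC=7  or   $r0, $r1, $r2     | $r0=0 $r1=0 $r2=0 $r3=22
PC=8  or   $r1, $r3, $r2     | $r0=0 $r1=22 $r2=0 $r3=22
PC=9  or   $r1, $r2, $r0     | $r0=0 $r1=0 $r2=0 $r3=22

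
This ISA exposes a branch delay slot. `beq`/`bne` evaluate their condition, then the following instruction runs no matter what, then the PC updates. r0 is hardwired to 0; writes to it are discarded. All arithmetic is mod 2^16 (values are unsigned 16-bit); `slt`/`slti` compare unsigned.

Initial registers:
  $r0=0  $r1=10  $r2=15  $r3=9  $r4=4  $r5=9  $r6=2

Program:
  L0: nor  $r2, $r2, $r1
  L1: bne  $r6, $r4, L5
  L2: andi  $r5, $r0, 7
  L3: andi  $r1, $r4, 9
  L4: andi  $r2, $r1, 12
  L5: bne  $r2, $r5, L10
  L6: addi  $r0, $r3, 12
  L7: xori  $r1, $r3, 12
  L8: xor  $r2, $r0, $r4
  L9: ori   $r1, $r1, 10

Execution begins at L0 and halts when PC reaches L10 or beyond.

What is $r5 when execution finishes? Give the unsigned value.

0

  step pc=0: nor  $r2, $r2, $r1  regs=(0,10,65520,9,4,9,2)
  step pc=1: bne  $r6, $r4, L5  cond=T  regs=(0,10,65520,9,4,9,2)
  step pc=2: andi  $r5, $r0, 7  regs=(0,10,65520,9,4,0,2)
  step pc=5: bne  $r2, $r5, L10  cond=T  regs=(0,10,65520,9,4,0,2)
  step pc=6: addi  $r0, $r3, 12  regs=(0,10,65520,9,4,0,2)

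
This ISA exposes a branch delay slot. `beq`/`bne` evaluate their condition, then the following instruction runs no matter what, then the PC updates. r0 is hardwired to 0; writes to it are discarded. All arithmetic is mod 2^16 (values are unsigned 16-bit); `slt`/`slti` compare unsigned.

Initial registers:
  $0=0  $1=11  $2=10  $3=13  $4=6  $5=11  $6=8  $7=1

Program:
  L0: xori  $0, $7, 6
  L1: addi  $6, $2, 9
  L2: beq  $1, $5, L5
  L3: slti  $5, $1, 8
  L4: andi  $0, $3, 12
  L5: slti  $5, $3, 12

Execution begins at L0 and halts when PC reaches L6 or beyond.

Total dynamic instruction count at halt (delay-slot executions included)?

5

  step pc=0: xori  $0, $7, 6  regs=(0,11,10,13,6,11,8,1)
  step pc=1: addi  $6, $2, 9  regs=(0,11,10,13,6,11,19,1)
  step pc=2: beq  $1, $5, L5  cond=T  regs=(0,11,10,13,6,11,19,1)
  step pc=3: slti  $5, $1, 8  regs=(0,11,10,13,6,0,19,1)
  step pc=5: slti  $5, $3, 12  regs=(0,11,10,13,6,0,19,1)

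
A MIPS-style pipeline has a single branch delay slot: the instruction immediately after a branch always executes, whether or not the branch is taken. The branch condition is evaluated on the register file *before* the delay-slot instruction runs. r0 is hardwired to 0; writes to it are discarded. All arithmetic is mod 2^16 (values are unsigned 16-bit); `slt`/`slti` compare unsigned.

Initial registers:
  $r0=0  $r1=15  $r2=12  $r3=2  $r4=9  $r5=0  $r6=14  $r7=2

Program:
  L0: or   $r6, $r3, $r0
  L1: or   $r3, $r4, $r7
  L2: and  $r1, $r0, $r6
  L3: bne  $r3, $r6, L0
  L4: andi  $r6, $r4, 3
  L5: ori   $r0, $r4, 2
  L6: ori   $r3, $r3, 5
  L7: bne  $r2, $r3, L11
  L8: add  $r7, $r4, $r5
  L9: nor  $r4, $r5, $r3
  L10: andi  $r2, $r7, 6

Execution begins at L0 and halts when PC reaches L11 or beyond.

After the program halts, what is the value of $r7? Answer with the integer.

9

[0] or   $r6, $r3, $r0  →  {$r0:0, $r1:15, $r2:12, $r3:2, $r4:9, $r5:0, $r6:2, $r7:2}
[1] or   $r3, $r4, $r7  →  {$r0:0, $r1:15, $r2:12, $r3:11, $r4:9, $r5:0, $r6:2, $r7:2}
[2] and  $r1, $r0, $r6  →  {$r0:0, $r1:0, $r2:12, $r3:11, $r4:9, $r5:0, $r6:2, $r7:2}
[3] bne  $r3, $r6, L0  →  {$r0:0, $r1:0, $r2:12, $r3:11, $r4:9, $r5:0, $r6:2, $r7:2}  ⟨branch taken⟩
[4] andi  $r6, $r4, 3  →  {$r0:0, $r1:0, $r2:12, $r3:11, $r4:9, $r5:0, $r6:1, $r7:2}
[0] or   $r6, $r3, $r0  →  {$r0:0, $r1:0, $r2:12, $r3:11, $r4:9, $r5:0, $r6:11, $r7:2}
[1] or   $r3, $r4, $r7  →  {$r0:0, $r1:0, $r2:12, $r3:11, $r4:9, $r5:0, $r6:11, $r7:2}
[2] and  $r1, $r0, $r6  →  {$r0:0, $r1:0, $r2:12, $r3:11, $r4:9, $r5:0, $r6:11, $r7:2}
[3] bne  $r3, $r6, L0  →  {$r0:0, $r1:0, $r2:12, $r3:11, $r4:9, $r5:0, $r6:11, $r7:2}  ⟨branch fallthrough⟩
[4] andi  $r6, $r4, 3  →  {$r0:0, $r1:0, $r2:12, $r3:11, $r4:9, $r5:0, $r6:1, $r7:2}
[5] ori   $r0, $r4, 2  →  {$r0:0, $r1:0, $r2:12, $r3:11, $r4:9, $r5:0, $r6:1, $r7:2}
[6] ori   $r3, $r3, 5  →  {$r0:0, $r1:0, $r2:12, $r3:15, $r4:9, $r5:0, $r6:1, $r7:2}
[7] bne  $r2, $r3, L11  →  {$r0:0, $r1:0, $r2:12, $r3:15, $r4:9, $r5:0, $r6:1, $r7:2}  ⟨branch taken⟩
[8] add  $r7, $r4, $r5  →  {$r0:0, $r1:0, $r2:12, $r3:15, $r4:9, $r5:0, $r6:1, $r7:9}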